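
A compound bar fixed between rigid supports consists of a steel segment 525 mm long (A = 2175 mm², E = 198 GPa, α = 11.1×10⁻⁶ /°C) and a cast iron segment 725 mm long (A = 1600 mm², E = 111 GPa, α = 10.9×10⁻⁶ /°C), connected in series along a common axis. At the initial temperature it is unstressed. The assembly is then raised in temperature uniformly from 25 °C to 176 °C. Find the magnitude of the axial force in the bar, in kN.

P ≈ 391 kN (compressive)

If the supports were absent, the total length change would be Σ αᵢΔT Lᵢ = 11.1×10⁻⁶×151×525 + 10.9×10⁻⁶×151×725 = 2.073 mm.
Since the ends are fixed, an axial force P builds up, equal in every segment, with P · Σ Lᵢ/(AᵢEᵢ) = δ_free.
The series flexibility is Σ Lᵢ/(AᵢEᵢ) = 525/(2175×198×10³) + 725/(1600×111×10³) = 5.301×10⁻⁶ mm/N.
So P = 2.073 / 5.301×10⁻⁶ = 391.1 kN, compressive.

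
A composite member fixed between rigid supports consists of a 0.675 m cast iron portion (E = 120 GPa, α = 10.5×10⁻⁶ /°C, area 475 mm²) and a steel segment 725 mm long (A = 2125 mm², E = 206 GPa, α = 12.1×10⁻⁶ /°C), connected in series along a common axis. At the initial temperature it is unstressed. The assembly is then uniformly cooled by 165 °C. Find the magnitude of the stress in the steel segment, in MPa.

With the walls removed the bar would change length by δ_free = Σ αᵢΔT Lᵢ = 10.5×10⁻⁶×165×675 + 12.1×10⁻⁶×165×725 = 2.617 mm.
The walls prevent any net length change, so an axial force P (same in every segment) develops. Compatibility: P · Σ Lᵢ/(AᵢEᵢ) = δ_free.
The series flexibility is Σ Lᵢ/(AᵢEᵢ) = 675/(475×120×10³) + 725/(2125×206×10³) = 1.35×10⁻⁵ mm/N.
P = 2.617 / 1.35×10⁻⁵ = 193900 N = 193.9 kN, tensile.
σ_{steel} = P / A = 193900 / 2125 = 91.23 MPa.

σ ≈ 91.2 MPa (tensile)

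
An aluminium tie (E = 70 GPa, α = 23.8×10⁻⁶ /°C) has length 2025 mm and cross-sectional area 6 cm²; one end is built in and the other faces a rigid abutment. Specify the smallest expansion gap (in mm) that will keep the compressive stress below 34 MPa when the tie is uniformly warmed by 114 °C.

g ≈ 4.51 mm

With no wall the tie would lengthen by αΔT L = 23.8×10⁻⁶ × 114 × 2025 = 5.494 mm.
A stress of 34 MPa corresponds to the wall pushing the tie back by σL/E = 34×2025/(70×10³) = 0.9836 mm.
The gap must absorb the remainder: g_min = 5.494 − 0.9836 = 4.511 mm.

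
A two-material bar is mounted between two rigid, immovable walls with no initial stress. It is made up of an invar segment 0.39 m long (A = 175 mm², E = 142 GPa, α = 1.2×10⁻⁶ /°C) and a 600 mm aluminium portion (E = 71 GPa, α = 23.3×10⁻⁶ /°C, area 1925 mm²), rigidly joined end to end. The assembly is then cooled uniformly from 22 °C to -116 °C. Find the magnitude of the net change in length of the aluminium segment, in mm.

Free thermal contraction of the whole bar: Σ αᵢΔT Lᵢ = 1.2×10⁻⁶×138×390 + 23.3×10⁻⁶×138×600 = 1.994 mm.
Since the ends are fixed, an axial force P builds up, equal in every segment, with P · Σ Lᵢ/(AᵢEᵢ) = δ_free.
Σ Lᵢ/(AᵢEᵢ) = 390/(175×142×10³) + 600/(1925×71×10³) = 2.008×10⁻⁵ mm/N.
P = 1.994 / 2.008×10⁻⁵ = 99270 N = 99.27 kN, tensile.
For the aluminium segment, free thermal change = 23.3×10⁻⁶×138×600 = 1.929 mm and elastic change from P = 99270×600/(1925×71×10³) = 0.4358 mm; these oppose, so the net change is 1.49 mm (segment shortens).

|ΔL| ≈ 1.49 mm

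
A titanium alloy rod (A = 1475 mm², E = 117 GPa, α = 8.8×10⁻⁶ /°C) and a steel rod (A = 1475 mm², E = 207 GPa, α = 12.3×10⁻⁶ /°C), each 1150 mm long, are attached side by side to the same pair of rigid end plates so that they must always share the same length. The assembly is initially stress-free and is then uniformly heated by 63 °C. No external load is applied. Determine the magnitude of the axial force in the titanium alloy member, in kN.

The steel has the larger α, so on heating it would change length more than the titanium alloy if both were free. The rigid plates force a common final length, so the steel is put into compression and the titanium alloy into tension, with equal and opposite forces P (no external load).
Compatibility of the two members (thermal + elastic change equal): (α₁ − α₂)ΔT = P·[1/(A₁E₁) + 1/(A₂E₂)].
|α₁ − α₂|·ΔT = 3.5×10⁻⁶ × 63 = 0.0002205.
1/(A₁E₁) + 1/(A₂E₂) = 1/(1475×117×10³) + 1/(1475×207×10³) = 9.07×10⁻⁹ N⁻¹.
So P = 0.0002205 / 9.07×10⁻⁹ = 24.31 kN.

P ≈ 24.3 kN (tensile in the titanium alloy)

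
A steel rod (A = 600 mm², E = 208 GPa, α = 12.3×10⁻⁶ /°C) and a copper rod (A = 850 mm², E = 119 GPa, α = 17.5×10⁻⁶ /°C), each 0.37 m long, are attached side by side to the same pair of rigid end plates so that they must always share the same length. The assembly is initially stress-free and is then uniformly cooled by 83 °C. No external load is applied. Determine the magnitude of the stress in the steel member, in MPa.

Equilibrium of a rigid end plate with no external load gives equal and opposite internal forces ±P in the two members. Since α_{copper} > α_{steel}, cooling drives the copper into tension and the steel into compression.
Compatibility of the two members (thermal + elastic change equal): (α₁ − α₂)ΔT = P·[1/(A₁E₁) + 1/(A₂E₂)].
|α₁ − α₂|·ΔT = 5.2×10⁻⁶ × 83 = 0.0004316.
1/(A₁E₁) + 1/(A₂E₂) = 1/(600×208×10³) + 1/(850×119×10³) = 1.79×10⁻⁸ N⁻¹.
P = 0.0004316 / 1.79×10⁻⁸ = 24110 N = 24.11 kN.
σ_{steel} = P/A₁ = 24110/600 = 40.19 MPa, compressive.

σ ≈ 40.2 MPa (compressive)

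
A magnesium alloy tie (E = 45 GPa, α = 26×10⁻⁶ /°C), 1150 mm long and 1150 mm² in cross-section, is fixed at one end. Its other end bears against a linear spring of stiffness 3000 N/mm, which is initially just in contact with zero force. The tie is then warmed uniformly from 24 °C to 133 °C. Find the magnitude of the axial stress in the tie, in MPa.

If the spring were absent the tie would lengthen by αΔT L = 26×10⁻⁶ × 109 × 1150 = 3.259 mm.
Let P be the compressive force at the spring. The tie shortens elastically by PL/(AE) and the spring compresses by P/k; together these equal δ_free.
P [ L/(AE) + 1/k ] = δ_free → P [ 1150/(1150×45×10³) + 1/(3000) ] = 3.259.
P = 3.259 / 0.0003556 = 9166 N.
σ = P/A = 9166/1150 = 7.971 MPa.

σ ≈ 7.97 MPa (compressive)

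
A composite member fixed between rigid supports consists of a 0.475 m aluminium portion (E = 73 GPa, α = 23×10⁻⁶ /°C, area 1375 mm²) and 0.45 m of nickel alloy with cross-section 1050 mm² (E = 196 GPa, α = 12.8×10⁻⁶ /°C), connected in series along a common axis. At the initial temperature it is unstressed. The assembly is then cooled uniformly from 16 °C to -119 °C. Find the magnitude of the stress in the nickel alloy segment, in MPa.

σ ≈ 310 MPa (tensile)

If the supports were absent, the total length change would be Σ αᵢΔT Lᵢ = 23×10⁻⁶×135×475 + 12.8×10⁻⁶×135×450 = 2.252 mm.
The rigid supports impose zero overall length change; the single axial force P common to all segments must satisfy P Σ Lᵢ/(AᵢEᵢ) = δ_free.
The series flexibility is Σ Lᵢ/(AᵢEᵢ) = 475/(1375×73×10³) + 450/(1050×196×10³) = 6.919×10⁻⁶ mm/N.
Hence P = δ_free / Σ(L/AE) = 2.252/6.919×10⁻⁶ = 325.6 kN (tensile).
σ_{nickel alloy} = P / A = 325600 / 1050 = 310.1 MPa.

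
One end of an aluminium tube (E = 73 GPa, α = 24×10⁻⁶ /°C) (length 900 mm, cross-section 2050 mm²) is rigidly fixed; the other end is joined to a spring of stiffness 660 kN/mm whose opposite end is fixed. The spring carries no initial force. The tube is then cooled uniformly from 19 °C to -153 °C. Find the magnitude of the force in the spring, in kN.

Free thermal contraction: δ_free = αΔT L = 24×10⁻⁶ × 172 × 900 = 3.715 mm.
With a force P in the spring, the elastic change of the tube is PL/(AE) and that of the spring is P/k; compatibility requires their sum to equal δ_free.
So P = δ_free / [L/(AE) + 1/k] = 3.715 / [ 900/(2050×73×10³) + 1/(660×10³) ].
P = 3.715 / 7.529×10⁻⁶ = 493400 N.

P ≈ 493 kN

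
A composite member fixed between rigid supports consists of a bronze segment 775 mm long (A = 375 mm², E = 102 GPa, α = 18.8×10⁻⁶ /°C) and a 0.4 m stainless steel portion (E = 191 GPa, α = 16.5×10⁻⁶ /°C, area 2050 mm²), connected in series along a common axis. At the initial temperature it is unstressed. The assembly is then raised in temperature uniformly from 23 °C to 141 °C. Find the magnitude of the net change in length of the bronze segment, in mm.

If the supports were absent, the total length change would be Σ αᵢΔT Lᵢ = 18.8×10⁻⁶×118×775 + 16.5×10⁻⁶×118×400 = 2.498 mm.
Since the ends are fixed, an axial force P builds up, equal in every segment, with P · Σ Lᵢ/(AᵢEᵢ) = δ_free.
Σ Lᵢ/(AᵢEᵢ) = 775/(375×102×10³) + 400/(2050×191×10³) = 2.128×10⁻⁵ mm/N.
So P = 2.498 / 2.128×10⁻⁵ = 117.4 kN, compressive.
For the bronze segment, free thermal change = 18.8×10⁻⁶×118×775 = 1.719 mm and elastic change from P = 117400×775/(375×102×10³) = 2.378 mm; these oppose, so the net change is 0.659 mm (segment shortens).

|ΔL| ≈ 0.659 mm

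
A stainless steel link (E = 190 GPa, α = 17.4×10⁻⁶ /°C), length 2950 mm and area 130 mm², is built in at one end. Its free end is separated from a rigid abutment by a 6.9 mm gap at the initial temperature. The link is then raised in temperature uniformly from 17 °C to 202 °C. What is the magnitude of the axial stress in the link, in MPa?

σ ≈ 167 MPa (compressive)

Free thermal elongation = αΔT L = 17.4×10⁻⁶ × 185 × 2950 = 9.496 mm.
The gap closes (δ_free > 6.9 mm) and the wall then resists a further 9.496 − 6.9 = 2.596 mm of expansion.
So σ = E(δ_free − g)/L = 190×10³ × 2.596/2950 = 167.2 MPa.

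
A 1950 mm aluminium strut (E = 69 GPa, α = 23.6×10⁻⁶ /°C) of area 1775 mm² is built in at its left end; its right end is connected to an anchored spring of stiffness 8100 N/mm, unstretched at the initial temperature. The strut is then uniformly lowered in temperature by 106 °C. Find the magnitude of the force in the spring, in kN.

Free thermal contraction: δ_free = αΔT L = 23.6×10⁻⁶ × 106 × 1950 = 4.878 mm.
Let P be the tensile force in the spring. The strut extends elastically by PL/(AE) and the spring stretches by P/k; together these equal δ_free.
So P = δ_free / [L/(AE) + 1/k] = 4.878 / [ 1950/(1775×69×10³) + 1/(8100) ].
P = 4.878 / 0.0001394 = 35000 N.

P ≈ 35 kN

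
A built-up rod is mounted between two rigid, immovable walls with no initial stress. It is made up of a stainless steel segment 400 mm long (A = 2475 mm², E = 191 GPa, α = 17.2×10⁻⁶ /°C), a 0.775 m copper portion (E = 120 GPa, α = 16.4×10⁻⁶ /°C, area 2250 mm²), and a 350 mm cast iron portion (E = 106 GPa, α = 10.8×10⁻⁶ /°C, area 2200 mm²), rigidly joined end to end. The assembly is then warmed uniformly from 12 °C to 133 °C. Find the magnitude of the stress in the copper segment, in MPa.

If the supports were absent, the total length change would be Σ αᵢΔT Lᵢ = 17.2×10⁻⁶×121×400 + 16.4×10⁻⁶×121×775 + 10.8×10⁻⁶×121×350 = 2.828 mm.
Since the ends are fixed, an axial force P builds up, equal in every segment, with P · Σ Lᵢ/(AᵢEᵢ) = δ_free.
The series flexibility is Σ Lᵢ/(AᵢEᵢ) = 400/(2475×191×10³) + 775/(2250×120×10³) + 350/(2200×106×10³) = 5.217×10⁻⁶ mm/N.
So P = 2.828 / 5.217×10⁻⁶ = 542 kN, compressive.
σ_{copper} = P / A = 542000 / 2250 = 240.9 MPa.

σ ≈ 241 MPa (compressive)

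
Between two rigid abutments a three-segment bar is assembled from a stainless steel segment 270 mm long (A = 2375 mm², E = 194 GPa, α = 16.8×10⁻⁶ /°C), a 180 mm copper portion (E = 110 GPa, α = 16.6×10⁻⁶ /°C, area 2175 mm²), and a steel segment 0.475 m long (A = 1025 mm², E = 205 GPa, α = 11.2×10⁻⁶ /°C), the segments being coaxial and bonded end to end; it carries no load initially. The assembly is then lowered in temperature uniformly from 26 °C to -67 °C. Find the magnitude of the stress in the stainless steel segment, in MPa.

With the walls removed the bar would change length by δ_free = Σ αᵢΔT Lᵢ = 16.8×10⁻⁶×93×270 + 16.6×10⁻⁶×93×180 + 11.2×10⁻⁶×93×475 = 1.194 mm.
The walls prevent any net length change, so an axial force P (same in every segment) develops. Compatibility: P · Σ Lᵢ/(AᵢEᵢ) = δ_free.
Σ Lᵢ/(AᵢEᵢ) = 270/(2375×194×10³) + 180/(2175×110×10³) + 475/(1025×205×10³) = 3.599×10⁻⁶ mm/N.
Hence P = δ_free / Σ(L/AE) = 1.194/3.599×10⁻⁶ = 331.9 kN (tensile).
σ_{stainless steel} = P / A = 331900 / 2375 = 139.7 MPa.

σ ≈ 140 MPa (tensile)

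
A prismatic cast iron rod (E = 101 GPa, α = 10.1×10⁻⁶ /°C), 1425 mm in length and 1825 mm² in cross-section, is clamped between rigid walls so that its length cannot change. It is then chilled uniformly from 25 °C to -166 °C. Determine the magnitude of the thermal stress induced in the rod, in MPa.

Because both ends are immovable the net strain is zero, and the suppressed thermal strain is αΔT = 10.1×10⁻⁶ × 191 = 1929.1×10⁻⁶.
Hence σ = E·αΔT = 101×10³ × 1929.1×10⁻⁶ = 194.8 MPa, tensile.

σ ≈ 195 MPa (tensile)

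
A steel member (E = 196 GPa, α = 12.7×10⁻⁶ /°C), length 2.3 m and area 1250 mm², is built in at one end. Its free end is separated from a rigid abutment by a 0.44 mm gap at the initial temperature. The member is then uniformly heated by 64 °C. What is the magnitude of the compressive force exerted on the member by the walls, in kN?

Free thermal elongation = αΔT L = 12.7×10⁻⁶ × 64 × 2300 = 1.869 mm.
After closing the 0.44 mm clearance, 1.869 − 0.44 = 1.429 mm of expansion remains to be suppressed by the wall.
Compatibility: PL/(AE) = 1.429 mm, so σ = P/A = E × (1.429/2300) = 121.8 MPa.
Force on the wall = σA = 121.8 × 1250 mm² = 152.3 kN.

P ≈ 152 kN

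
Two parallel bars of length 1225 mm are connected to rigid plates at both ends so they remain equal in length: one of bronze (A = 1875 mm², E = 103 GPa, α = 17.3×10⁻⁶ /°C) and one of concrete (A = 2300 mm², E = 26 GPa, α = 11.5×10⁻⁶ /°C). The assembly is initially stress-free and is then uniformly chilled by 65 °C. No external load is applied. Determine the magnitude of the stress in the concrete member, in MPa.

σ ≈ 7.48 MPa (compressive)

The bronze has the larger α, so on cooling it would change length more than the concrete if both were free. The rigid plates force a common final length, so the bronze is put into tension and the concrete into compression, with equal and opposite forces P (no external load).
Setting the final lengths equal and cancelling L: (α₁ − α₂)ΔT = P/(A₁E₁) + P/(A₂E₂).
|α₁ − α₂|·ΔT = 5.8×10⁻⁶ × 65 = 0.000377.
1/(A₁E₁) + 1/(A₂E₂) = 1/(1875×103×10³) + 1/(2300×26×10³) = 2.19×10⁻⁸ N⁻¹.
So P = 0.000377 / 2.19×10⁻⁸ = 17.21 kN.
σ_{concrete} = P/A₂ = 17210/2300 = 7.484 MPa, compressive.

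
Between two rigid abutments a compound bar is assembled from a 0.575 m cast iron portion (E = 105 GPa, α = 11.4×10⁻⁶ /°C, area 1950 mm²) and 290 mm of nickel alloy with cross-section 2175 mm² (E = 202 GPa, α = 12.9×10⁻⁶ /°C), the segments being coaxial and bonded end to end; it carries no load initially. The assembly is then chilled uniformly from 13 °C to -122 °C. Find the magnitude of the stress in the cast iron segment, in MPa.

σ ≈ 206 MPa (tensile)

With the walls removed the bar would change length by δ_free = Σ αᵢΔT Lᵢ = 11.4×10⁻⁶×135×575 + 12.9×10⁻⁶×135×290 = 1.39 mm.
Since the ends are fixed, an axial force P builds up, equal in every segment, with P · Σ Lᵢ/(AᵢEᵢ) = δ_free.
Σ Lᵢ/(AᵢEᵢ) = 575/(1950×105×10³) + 290/(2175×202×10³) = 3.468×10⁻⁶ mm/N.
P = 1.39 / 3.468×10⁻⁶ = 400800 N = 400.8 kN, tensile.
σ_{cast iron} = P / A = 400800 / 1950 = 205.5 MPa.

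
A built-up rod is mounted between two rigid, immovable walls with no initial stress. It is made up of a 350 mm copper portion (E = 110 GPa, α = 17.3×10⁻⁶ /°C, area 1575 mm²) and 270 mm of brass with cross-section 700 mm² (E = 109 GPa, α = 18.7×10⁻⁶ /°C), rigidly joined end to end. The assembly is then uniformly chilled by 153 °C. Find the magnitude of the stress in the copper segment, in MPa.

Free thermal contraction of the whole bar: Σ αᵢΔT Lᵢ = 17.3×10⁻⁶×153×350 + 18.7×10⁻⁶×153×270 = 1.699 mm.
The rigid supports impose zero overall length change; the single axial force P common to all segments must satisfy P Σ Lᵢ/(AᵢEᵢ) = δ_free.
Σ Lᵢ/(AᵢEᵢ) = 350/(1575×110×10³) + 270/(700×109×10³) = 5.559×10⁻⁶ mm/N.
P = 1.699 / 5.559×10⁻⁶ = 305600 N = 305.6 kN, tensile.
σ_{copper} = P / A = 305600 / 1575 = 194 MPa.

σ ≈ 194 MPa (tensile)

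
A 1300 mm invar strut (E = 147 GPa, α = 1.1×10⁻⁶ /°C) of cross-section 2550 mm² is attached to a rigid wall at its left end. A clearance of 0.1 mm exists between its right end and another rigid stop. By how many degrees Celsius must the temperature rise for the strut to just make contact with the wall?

ΔT ≈ 69.9 °C

The gap closes when αΔT L = 0.1 mm, since the strut is still unstressed at that instant.
ΔT = 0.1 / (1.1×10⁻⁶ × 1300) = 69.93 °C.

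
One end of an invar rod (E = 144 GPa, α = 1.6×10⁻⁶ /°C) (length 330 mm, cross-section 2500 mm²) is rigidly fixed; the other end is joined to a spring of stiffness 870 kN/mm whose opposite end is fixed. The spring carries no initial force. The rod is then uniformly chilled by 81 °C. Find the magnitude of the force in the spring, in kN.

Free thermal contraction: δ_free = αΔT L = 1.6×10⁻⁶ × 81 × 330 = 0.04277 mm.
With a force P in the spring, the elastic change of the rod is PL/(AE) and that of the spring is P/k; compatibility requires their sum to equal δ_free.
So P = δ_free / [L/(AE) + 1/k] = 0.04277 / [ 330/(2500×144×10³) + 1/(870×10³) ].
P = 0.04277 / 2.066×10⁻⁶ = 20700 N.

P ≈ 20.7 kN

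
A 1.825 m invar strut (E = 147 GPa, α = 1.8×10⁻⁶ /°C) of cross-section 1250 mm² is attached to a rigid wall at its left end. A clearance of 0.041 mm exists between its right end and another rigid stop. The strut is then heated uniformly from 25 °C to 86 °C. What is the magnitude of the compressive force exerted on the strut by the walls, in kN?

P ≈ 16 kN

If the wall were absent the strut would grow by αΔT L = 1.8×10⁻⁶ × 61 × 1825 = 0.2004 mm.
The gap closes (δ_free > 0.041 mm) and the wall then resists a further 0.2004 − 0.041 = 0.1594 mm of expansion.
So σ = E(δ_free − g)/L = 147×10³ × 0.1594/1825 = 12.84 MPa.
Force on the wall = σA = 12.84 × 1250 mm² = 16.05 kN.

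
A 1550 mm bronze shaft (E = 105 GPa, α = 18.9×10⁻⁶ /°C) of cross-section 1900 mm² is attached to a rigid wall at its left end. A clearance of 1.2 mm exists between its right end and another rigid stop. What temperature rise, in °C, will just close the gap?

The gap closes when αΔT L = 1.2 mm, since the shaft is still unstressed at that instant.
ΔT = 1.2 / (18.9×10⁻⁶ × 1550) = 40.96 °C.

ΔT ≈ 41 °C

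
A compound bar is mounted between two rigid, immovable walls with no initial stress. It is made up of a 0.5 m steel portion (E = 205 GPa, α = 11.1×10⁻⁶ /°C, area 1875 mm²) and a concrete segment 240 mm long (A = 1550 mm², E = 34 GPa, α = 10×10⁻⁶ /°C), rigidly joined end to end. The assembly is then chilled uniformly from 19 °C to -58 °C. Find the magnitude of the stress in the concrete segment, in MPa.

Free thermal contraction of the whole bar: Σ αᵢΔT Lᵢ = 11.1×10⁻⁶×77×500 + 10×10⁻⁶×77×240 = 0.6121 mm.
The walls prevent any net length change, so an axial force P (same in every segment) develops. Compatibility: P · Σ Lᵢ/(AᵢEᵢ) = δ_free.
Σ Lᵢ/(AᵢEᵢ) = 500/(1875×205×10³) + 240/(1550×34×10³) = 5.855×10⁻⁶ mm/N.
So P = 0.6121 / 5.855×10⁻⁶ = 104.6 kN, tensile.
σ_{concrete} = P / A = 104600 / 1550 = 67.45 MPa.

σ ≈ 67.5 MPa (tensile)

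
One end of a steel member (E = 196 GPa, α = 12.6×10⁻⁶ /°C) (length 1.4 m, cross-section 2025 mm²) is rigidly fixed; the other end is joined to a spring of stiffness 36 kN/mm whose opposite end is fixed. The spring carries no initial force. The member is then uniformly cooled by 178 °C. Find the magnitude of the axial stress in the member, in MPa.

σ ≈ 49.5 MPa (tensile)

Free thermal contraction: δ_free = αΔT L = 12.6×10⁻⁶ × 178 × 1400 = 3.14 mm.
With a force P in the spring, the elastic change of the member is PL/(AE) and that of the spring is P/k; compatibility requires their sum to equal δ_free.
P [ L/(AE) + 1/k ] = δ_free → P [ 1400/(2025×196×10³) + 1/(36×10³) ] = 3.14.
P = 3.14 / 3.131×10⁻⁵ = 100300 N.
σ = P/A = 100300/2025 = 49.53 MPa.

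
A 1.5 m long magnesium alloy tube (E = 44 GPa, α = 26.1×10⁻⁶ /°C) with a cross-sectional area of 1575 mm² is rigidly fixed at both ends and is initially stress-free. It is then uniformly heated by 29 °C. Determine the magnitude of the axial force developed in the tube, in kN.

The ends cannot move, so σ = EαΔT = 44×10³ × 26.1×10⁻⁶ × 29 = 33.3 MPa.
P = AEαΔT = 1575 × 44×10³ × 26.1×10⁻⁶ × 29 = 52.45 kN (compressive).

P ≈ 52.5 kN (compressive)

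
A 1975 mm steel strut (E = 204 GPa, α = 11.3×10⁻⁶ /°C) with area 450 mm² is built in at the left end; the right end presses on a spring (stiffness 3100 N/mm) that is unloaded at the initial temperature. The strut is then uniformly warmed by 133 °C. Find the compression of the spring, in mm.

δ ≈ 2.78 mm

Free thermal expansion: δ_free = αΔT L = 11.3×10⁻⁶ × 133 × 1975 = 2.968 mm.
Let P be the compressive force at the spring. The strut shortens elastically by PL/(AE) and the spring compresses by P/k; together these equal δ_free.
P [ L/(AE) + 1/k ] = δ_free → P [ 1975/(450×204×10³) + 1/(3100) ] = 2.968.
P = 2.968 / 0.0003441 = 8626 N.
Spring compression = P/k = 8626/(3100) = 2.783 mm.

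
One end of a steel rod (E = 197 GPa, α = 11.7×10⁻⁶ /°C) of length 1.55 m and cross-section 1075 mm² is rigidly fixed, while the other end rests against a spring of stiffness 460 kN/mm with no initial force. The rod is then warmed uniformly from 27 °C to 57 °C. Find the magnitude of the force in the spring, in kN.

P ≈ 57.3 kN

Free thermal expansion: δ_free = αΔT L = 11.7×10⁻⁶ × 30 × 1550 = 0.544 mm.
Let P be the compressive force at the spring. The rod shortens elastically by PL/(AE) and the spring compresses by P/k; together these equal δ_free.
So P = δ_free / [L/(AE) + 1/k] = 0.544 / [ 1550/(1075×197×10³) + 1/(460×10³) ].
P = 0.544 / 9.493×10⁻⁶ = 57310 N.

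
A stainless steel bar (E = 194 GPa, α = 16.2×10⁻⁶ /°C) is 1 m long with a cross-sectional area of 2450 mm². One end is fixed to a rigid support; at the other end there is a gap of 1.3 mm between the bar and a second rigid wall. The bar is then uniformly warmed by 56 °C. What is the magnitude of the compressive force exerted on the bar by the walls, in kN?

P ≈ 0 kN

Unrestrained expansion: δ_free = αΔT L = 16.2×10⁻⁶ × 56 × 1000 = 0.9072 mm.
This is smaller than the 1.3 mm clearance, so the bar expands freely without reaching the stop — the stress is zero.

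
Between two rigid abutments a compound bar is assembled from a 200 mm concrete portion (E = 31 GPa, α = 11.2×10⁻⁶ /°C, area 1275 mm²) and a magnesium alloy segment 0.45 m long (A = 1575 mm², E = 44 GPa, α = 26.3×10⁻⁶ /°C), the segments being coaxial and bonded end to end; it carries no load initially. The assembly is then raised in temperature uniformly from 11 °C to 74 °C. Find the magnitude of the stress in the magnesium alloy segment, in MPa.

σ ≈ 48.7 MPa (compressive)

Free thermal expansion of the whole bar: Σ αᵢΔT Lᵢ = 11.2×10⁻⁶×63×200 + 26.3×10⁻⁶×63×450 = 0.8867 mm.
The rigid supports impose zero overall length change; the single axial force P common to all segments must satisfy P Σ Lᵢ/(AᵢEᵢ) = δ_free.
Σ Lᵢ/(AᵢEᵢ) = 200/(1275×31×10³) + 450/(1575×44×10³) = 1.155×10⁻⁵ mm/N.
P = 0.8867 / 1.155×10⁻⁵ = 76750 N = 76.75 kN, compressive.
σ_{magnesium alloy} = P / A = 76750 / 1575 = 48.73 MPa.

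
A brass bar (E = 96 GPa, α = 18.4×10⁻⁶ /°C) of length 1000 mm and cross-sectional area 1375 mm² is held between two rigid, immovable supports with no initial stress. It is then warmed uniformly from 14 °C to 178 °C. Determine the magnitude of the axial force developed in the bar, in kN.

P ≈ 398 kN (compressive)

With zero net strain, σ = E·αΔT = 96 GPa × 18.4×10⁻⁶ × 164 = 289.7 MPa.
Then P = σA = 289.7 × 1375 mm² = 398.3 kN, compressive.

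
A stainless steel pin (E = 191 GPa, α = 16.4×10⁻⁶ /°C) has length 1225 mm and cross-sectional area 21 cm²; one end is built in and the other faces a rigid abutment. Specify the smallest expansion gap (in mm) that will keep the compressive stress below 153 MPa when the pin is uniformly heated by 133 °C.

g ≈ 1.69 mm

With no wall the pin would lengthen by αΔT L = 16.4×10⁻⁶ × 133 × 1225 = 2.672 mm.
A stress of 153 MPa corresponds to the wall pushing the pin back by σL/E = 153×1225/(191×10³) = 0.9813 mm.
The gap must absorb the remainder: g_min = 2.672 − 0.9813 = 1.691 mm.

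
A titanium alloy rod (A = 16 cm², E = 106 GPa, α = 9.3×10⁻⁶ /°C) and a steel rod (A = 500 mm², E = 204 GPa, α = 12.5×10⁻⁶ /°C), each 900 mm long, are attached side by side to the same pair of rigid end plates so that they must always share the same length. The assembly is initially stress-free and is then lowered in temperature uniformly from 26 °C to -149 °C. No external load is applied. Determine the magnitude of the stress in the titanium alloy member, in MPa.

Equilibrium of a rigid end plate with no external load gives equal and opposite internal forces ±P in the two members. Since α_{steel} > α_{titanium alloy}, cooling drives the steel into tension and the titanium alloy into compression.
Equating the net (thermal + elastic) strains gives |α₁ − α₂|·ΔT = P·[1/(A₁E₁) + 1/(A₂E₂)].
|α₁ − α₂|·ΔT = 3.2×10⁻⁶ × 175 = 0.00056.
1/(A₁E₁) + 1/(A₂E₂) = 1/(1600×106×10³) + 1/(500×204×10³) = 1.57×10⁻⁸ N⁻¹.
So P = 0.00056 / 1.57×10⁻⁸ = 35.67 kN.
σ_{titanium alloy} = P/A₁ = 35670/1600 = 22.29 MPa, compressive.

σ ≈ 22.3 MPa (compressive)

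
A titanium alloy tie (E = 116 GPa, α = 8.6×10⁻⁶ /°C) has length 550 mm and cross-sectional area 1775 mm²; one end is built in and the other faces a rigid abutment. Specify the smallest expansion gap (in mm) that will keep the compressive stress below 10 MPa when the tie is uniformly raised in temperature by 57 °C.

g ≈ 0.222 mm

With no wall the tie would lengthen by αΔT L = 8.6×10⁻⁶ × 57 × 550 = 0.2696 mm.
A stress of 10 MPa corresponds to the wall pushing the tie back by σL/E = 10×550/(116×10³) = 0.04741 mm.
So the gap has to take up the difference, g_min = δ_free − σL/E = 0.2696 − 0.04741 = 0.2222 mm.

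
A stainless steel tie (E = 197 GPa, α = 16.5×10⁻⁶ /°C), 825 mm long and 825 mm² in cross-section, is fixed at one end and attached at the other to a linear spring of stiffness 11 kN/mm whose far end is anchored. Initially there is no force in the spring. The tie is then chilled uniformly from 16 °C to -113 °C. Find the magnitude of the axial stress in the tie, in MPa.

σ ≈ 22.2 MPa (tensile)

Free thermal contraction: δ_free = αΔT L = 16.5×10⁻⁶ × 129 × 825 = 1.756 mm.
With a force P in the spring, the elastic change of the tie is PL/(AE) and that of the spring is P/k; compatibility requires their sum to equal δ_free.
So P = δ_free / [L/(AE) + 1/k] = 1.756 / [ 825/(825×197×10³) + 1/(11×10³) ].
P = 1.756 / 9.599×10⁻⁵ = 18290 N.
σ = P/A = 18290/825 = 22.18 MPa.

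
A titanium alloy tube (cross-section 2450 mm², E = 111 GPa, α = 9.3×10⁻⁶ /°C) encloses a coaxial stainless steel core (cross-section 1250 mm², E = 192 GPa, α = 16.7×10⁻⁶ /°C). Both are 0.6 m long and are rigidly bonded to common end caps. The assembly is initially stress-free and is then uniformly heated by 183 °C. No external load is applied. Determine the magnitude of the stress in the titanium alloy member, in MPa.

σ ≈ 70.5 MPa (tensile)

Equilibrium of a rigid end plate with no external load gives equal and opposite internal forces ±P in the two members. Since α_{stainless steel} > α_{titanium alloy}, heating drives the stainless steel into compression and the titanium alloy into tension.
Compatibility of the two members (thermal + elastic change equal): (α₁ − α₂)ΔT = P·[1/(A₁E₁) + 1/(A₂E₂)].
|α₁ − α₂|·ΔT = 7.4×10⁻⁶ × 183 = 0.001354.
1/(A₁E₁) + 1/(A₂E₂) = 1/(2450×111×10³) + 1/(1250×192×10³) = 7.844×10⁻⁹ N⁻¹.
P = 0.001354 / 7.844×10⁻⁹ = 172600 N = 172.6 kN.
σ_{titanium alloy} = P/A₁ = 172600/2450 = 70.47 MPa, tensile.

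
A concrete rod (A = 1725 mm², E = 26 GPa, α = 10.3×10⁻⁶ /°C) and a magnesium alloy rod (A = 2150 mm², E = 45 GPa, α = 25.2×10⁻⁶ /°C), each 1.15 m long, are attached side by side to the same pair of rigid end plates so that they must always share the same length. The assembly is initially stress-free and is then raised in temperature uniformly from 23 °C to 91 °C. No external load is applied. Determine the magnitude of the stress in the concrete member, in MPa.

σ ≈ 18 MPa (tensile)

Both members must finish at the same length. With the larger α, the magnesium alloy tends to over-expand; the plates restrain it, putting the magnesium alloy in compression and the concrete in tension. With no external load the two internal forces are equal and opposite, magnitude P.
Equating the net (thermal + elastic) strains gives |α₁ − α₂|·ΔT = P·[1/(A₁E₁) + 1/(A₂E₂)].
|α₁ − α₂|·ΔT = 14.9×10⁻⁶ × 68 = 0.001013.
1/(A₁E₁) + 1/(A₂E₂) = 1/(1725×26×10³) + 1/(2150×45×10³) = 3.263×10⁻⁸ N⁻¹.
P = 0.001013 / 3.263×10⁻⁸ = 31050 N = 31.05 kN.
σ_{concrete} = P/A₁ = 31050/1725 = 18 MPa, tensile.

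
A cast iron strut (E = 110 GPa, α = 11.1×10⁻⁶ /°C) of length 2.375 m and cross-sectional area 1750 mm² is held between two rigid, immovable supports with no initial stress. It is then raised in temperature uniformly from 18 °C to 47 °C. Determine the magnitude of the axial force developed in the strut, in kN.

Full restraint means ε = 0, so the stress is σ = EαΔT = 110×10³ × 11.1×10⁻⁶ × 29 = 35.41 MPa.
Axial force P = σA = 35.41 × 1750 = 61970 N = 61.97 kN, compressive.

P ≈ 62 kN (compressive)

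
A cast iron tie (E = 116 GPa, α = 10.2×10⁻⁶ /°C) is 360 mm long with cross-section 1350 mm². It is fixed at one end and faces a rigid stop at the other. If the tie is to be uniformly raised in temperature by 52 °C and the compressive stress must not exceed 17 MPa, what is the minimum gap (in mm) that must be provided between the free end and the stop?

g ≈ 0.138 mm

Free expansion if unrestrained: δ_free = αΔT L = 10.2×10⁻⁶ × 52 × 360 = 0.1909 mm.
A stress of 17 MPa corresponds to the wall pushing the tie back by σL/E = 17×360/(116×10³) = 0.05276 mm.
So the gap has to take up the difference, g_min = δ_free − σL/E = 0.1909 − 0.05276 = 0.1382 mm.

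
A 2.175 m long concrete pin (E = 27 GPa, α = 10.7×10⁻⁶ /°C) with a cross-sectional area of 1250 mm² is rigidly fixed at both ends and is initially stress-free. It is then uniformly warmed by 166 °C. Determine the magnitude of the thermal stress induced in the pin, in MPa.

With length fixed, the mechanical strain must cancel the thermal strain αΔT = 10.7×10⁻⁶ × 166 = 1776.2×10⁻⁶.
The stress required to suppress this strain is σ = Eε = 27×10³ × 1776.2×10⁻⁶ = 47.96 MPa, compressive since the pin is trying to expand.

σ ≈ 48 MPa (compressive)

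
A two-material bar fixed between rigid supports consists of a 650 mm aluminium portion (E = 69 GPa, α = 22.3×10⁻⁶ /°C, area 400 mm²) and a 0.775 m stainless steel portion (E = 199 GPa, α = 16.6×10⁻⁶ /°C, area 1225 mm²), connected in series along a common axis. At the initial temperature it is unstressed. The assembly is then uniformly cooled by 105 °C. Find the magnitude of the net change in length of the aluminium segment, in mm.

|ΔL| ≈ 1.01 mm

If the supports were absent, the total length change would be Σ αᵢΔT Lᵢ = 22.3×10⁻⁶×105×650 + 16.6×10⁻⁶×105×775 = 2.873 mm.
The rigid supports impose zero overall length change; the single axial force P common to all segments must satisfy P Σ Lᵢ/(AᵢEᵢ) = δ_free.
The series flexibility is Σ Lᵢ/(AᵢEᵢ) = 650/(400×69×10³) + 775/(1225×199×10³) = 2.673×10⁻⁵ mm/N.
Hence P = δ_free / Σ(L/AE) = 2.873/2.673×10⁻⁵ = 107.5 kN (tensile).
For the aluminium segment, free thermal change = 22.3×10⁻⁶×105×650 = 1.522 mm and elastic change from P = 107500×650/(400×69×10³) = 2.531 mm; these oppose, so the net change is 1.01 mm (segment lengthens).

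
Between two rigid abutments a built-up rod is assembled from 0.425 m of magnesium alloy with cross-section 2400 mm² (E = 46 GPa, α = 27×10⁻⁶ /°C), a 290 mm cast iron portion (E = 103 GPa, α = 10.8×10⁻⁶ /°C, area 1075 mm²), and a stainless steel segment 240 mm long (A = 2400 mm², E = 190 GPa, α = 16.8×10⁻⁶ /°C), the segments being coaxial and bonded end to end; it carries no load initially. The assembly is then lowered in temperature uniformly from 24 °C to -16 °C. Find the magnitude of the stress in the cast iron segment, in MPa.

If the supports were absent, the total length change would be Σ αᵢΔT Lᵢ = 27×10⁻⁶×40×425 + 10.8×10⁻⁶×40×290 + 16.8×10⁻⁶×40×240 = 0.7456 mm.
The walls prevent any net length change, so an axial force P (same in every segment) develops. Compatibility: P · Σ Lᵢ/(AᵢEᵢ) = δ_free.
The series flexibility is Σ Lᵢ/(AᵢEᵢ) = 425/(2400×46×10³) + 290/(1075×103×10³) + 240/(2400×190×10³) = 6.995×10⁻⁶ mm/N.
P = 0.7456 / 6.995×10⁻⁶ = 106600 N = 106.6 kN, tensile.
σ_{cast iron} = P / A = 106600 / 1075 = 99.15 MPa.

σ ≈ 99.1 MPa (tensile)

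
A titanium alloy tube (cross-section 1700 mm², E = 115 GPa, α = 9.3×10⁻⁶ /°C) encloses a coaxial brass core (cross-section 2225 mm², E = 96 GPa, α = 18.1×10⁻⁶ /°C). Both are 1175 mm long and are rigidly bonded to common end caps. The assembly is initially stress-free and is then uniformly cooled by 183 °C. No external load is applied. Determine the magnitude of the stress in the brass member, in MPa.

σ ≈ 73.9 MPa (tensile)

The brass has the larger α, so on cooling it would change length more than the titanium alloy if both were free. The rigid plates force a common final length, so the brass is put into tension and the titanium alloy into compression, with equal and opposite forces P (no external load).
Setting the final lengths equal and cancelling L: (α₁ − α₂)ΔT = P/(A₁E₁) + P/(A₂E₂).
|α₁ − α₂|·ΔT = 8.8×10⁻⁶ × 183 = 0.00161.
1/(A₁E₁) + 1/(A₂E₂) = 1/(1700×115×10³) + 1/(2225×96×10³) = 9.797×10⁻⁹ N⁻¹.
P = 0.00161 / 9.797×10⁻⁹ = 164400 N = 164.4 kN.
σ_{brass} = P/A₂ = 164400/2225 = 73.88 MPa, tensile.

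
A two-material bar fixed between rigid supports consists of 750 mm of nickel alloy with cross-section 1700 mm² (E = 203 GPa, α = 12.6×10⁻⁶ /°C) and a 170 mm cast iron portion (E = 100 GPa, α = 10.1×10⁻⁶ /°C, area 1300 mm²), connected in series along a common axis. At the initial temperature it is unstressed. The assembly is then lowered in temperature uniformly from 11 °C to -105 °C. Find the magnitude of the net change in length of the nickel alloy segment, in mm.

With the walls removed the bar would change length by δ_free = Σ αᵢΔT Lᵢ = 12.6×10⁻⁶×116×750 + 10.1×10⁻⁶×116×170 = 1.295 mm.
The walls prevent any net length change, so an axial force P (same in every segment) develops. Compatibility: P · Σ Lᵢ/(AᵢEᵢ) = δ_free.
Σ Lᵢ/(AᵢEᵢ) = 750/(1700×203×10³) + 170/(1300×100×10³) = 3.481×10⁻⁶ mm/N.
P = 1.295 / 3.481×10⁻⁶ = 372100 N = 372.1 kN, tensile.
For the nickel alloy segment, free thermal change = 12.6×10⁻⁶×116×750 = 1.096 mm and elastic change from P = 372100×750/(1700×203×10³) = 0.8087 mm; these oppose, so the net change is 0.287 mm (segment shortens).

|ΔL| ≈ 0.287 mm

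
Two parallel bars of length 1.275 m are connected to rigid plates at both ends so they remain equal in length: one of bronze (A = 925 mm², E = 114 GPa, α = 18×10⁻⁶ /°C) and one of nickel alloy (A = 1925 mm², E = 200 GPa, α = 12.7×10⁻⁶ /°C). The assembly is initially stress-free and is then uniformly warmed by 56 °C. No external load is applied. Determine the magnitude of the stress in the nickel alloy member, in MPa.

σ ≈ 12.8 MPa (tensile)

Both members must finish at the same length. With the larger α, the bronze tends to over-expand; the plates restrain it, putting the bronze in compression and the nickel alloy in tension. With no external load the two internal forces are equal and opposite, magnitude P.
Equating the net (thermal + elastic) strains gives |α₁ − α₂|·ΔT = P·[1/(A₁E₁) + 1/(A₂E₂)].
|α₁ − α₂|·ΔT = 5.3×10⁻⁶ × 56 = 0.0002968.
1/(A₁E₁) + 1/(A₂E₂) = 1/(925×114×10³) + 1/(1925×200×10³) = 1.208×10⁻⁸ N⁻¹.
So P = 0.0002968 / 1.208×10⁻⁸ = 24.57 kN.
σ_{nickel alloy} = P/A₂ = 24570/1925 = 12.76 MPa, tensile.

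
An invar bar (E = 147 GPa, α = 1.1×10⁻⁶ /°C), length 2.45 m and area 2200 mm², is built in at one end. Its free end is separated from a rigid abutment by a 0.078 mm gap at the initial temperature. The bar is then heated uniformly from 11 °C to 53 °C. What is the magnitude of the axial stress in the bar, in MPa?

If the wall were absent the bar would grow by αΔT L = 1.1×10⁻⁶ × 42 × 2450 = 0.1132 mm.
The gap closes (δ_free > 0.078 mm) and the wall then resists a further 0.1132 − 0.078 = 0.03519 mm of expansion.
Compatibility: PL/(AE) = 0.03519 mm, so σ = P/A = E × (0.03519/2450) = 2.111 MPa.

σ ≈ 2.11 MPa (compressive)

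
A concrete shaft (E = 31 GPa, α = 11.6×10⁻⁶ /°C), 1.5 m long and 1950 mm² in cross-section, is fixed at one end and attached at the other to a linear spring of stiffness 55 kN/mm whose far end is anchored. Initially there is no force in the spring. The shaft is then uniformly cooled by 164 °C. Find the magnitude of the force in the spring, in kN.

The unrestrained thermal change is αΔT L = 11.6×10⁻⁶ × 164 × 1500 = 2.854 mm.
Let P be the tensile force in the spring. The shaft extends elastically by PL/(AE) and the spring stretches by P/k; together these equal δ_free.
So P = δ_free / [L/(AE) + 1/k] = 2.854 / [ 1500/(1950×31×10³) + 1/(55×10³) ].
P = 2.854 / 4.3×10⁻⁵ = 66370 N.

P ≈ 66.4 kN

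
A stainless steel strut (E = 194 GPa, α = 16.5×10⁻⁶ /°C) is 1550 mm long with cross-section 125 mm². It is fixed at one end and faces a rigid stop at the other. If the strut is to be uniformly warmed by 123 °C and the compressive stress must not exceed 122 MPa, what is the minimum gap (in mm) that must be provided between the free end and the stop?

With no wall the strut would lengthen by αΔT L = 16.5×10⁻⁶ × 123 × 1550 = 3.146 mm.
At the allowable stress the elastic shortening the wall may impose is σL/E = 122 × 1550 / (194×10³) = 0.9747 mm.
So the gap has to take up the difference, g_min = δ_free − σL/E = 3.146 − 0.9747 = 2.171 mm.

g ≈ 2.17 mm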